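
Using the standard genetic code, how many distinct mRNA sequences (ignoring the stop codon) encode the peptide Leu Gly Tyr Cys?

96

Leu: 6 codons.
Gly: 4 codons.
Tyr: 2 codons.
Cys: 2 codons.
6 × 4 × 2 × 2 = 96.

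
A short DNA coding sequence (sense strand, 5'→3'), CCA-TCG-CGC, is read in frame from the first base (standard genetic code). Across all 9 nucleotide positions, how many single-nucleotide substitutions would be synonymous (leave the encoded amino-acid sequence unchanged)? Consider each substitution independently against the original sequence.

9

Codon 1 (CCA, Pro): 3 synonymous substitutions.
Codon 2 (TCG, Ser): 3 synonymous substitutions.
Codon 3 (CGC, Arg): 3 synonymous substitutions.
Total: 3 + 3 + 3 = 9.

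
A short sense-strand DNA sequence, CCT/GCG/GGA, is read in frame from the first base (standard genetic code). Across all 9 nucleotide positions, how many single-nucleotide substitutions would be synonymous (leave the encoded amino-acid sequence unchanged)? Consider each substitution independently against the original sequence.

Codon 1 (CCT, Pro): 3 synonymous substitutions.
Codon 2 (GCG, Ala): 3 synonymous substitutions.
Codon 3 (GGA, Gly): 3 synonymous substitutions.
Total: 3 + 3 + 3 = 9.

9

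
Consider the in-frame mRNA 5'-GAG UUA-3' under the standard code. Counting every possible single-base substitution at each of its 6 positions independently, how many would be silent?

Codon 1 (GAG, Glu): 1 synonymous substitution.
Codon 2 (UUA, Leu): 2 synonymous substitutions.
Total: 1 + 2 = 3.

3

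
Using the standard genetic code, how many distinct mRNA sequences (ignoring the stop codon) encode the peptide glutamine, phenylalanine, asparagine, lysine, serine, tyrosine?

192

Gln: 2 codons.
Phe: 2 codons.
Asn: 2 codons.
Lys: 2 codons.
Ser: 6 codons.
Tyr: 2 codons.
2 × 2 × 2 × 2 × 6 × 2 = 192.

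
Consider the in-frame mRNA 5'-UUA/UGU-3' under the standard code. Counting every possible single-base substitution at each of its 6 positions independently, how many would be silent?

Codon 1 (UUA, Leu): 2 synonymous substitutions.
Codon 2 (UGU, Cys): 1 synonymous substitution.
Total: 2 + 1 = 3.

3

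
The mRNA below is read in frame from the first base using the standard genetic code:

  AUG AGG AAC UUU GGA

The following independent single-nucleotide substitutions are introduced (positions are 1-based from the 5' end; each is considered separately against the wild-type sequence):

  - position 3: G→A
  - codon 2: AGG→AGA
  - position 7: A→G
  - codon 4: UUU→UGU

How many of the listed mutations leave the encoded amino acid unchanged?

Codon 1: AUG (Met) → AUA (Ile) — missense.
Codon 2: AGG (Arg) → AGA (Arg) — synonymous.
Codon 3: AAC (Asn) → GAC (Asp) — missense.
Codon 4: UUU (Phe) → UGU (Cys) — missense.
Synonymous: 1 of 4.

1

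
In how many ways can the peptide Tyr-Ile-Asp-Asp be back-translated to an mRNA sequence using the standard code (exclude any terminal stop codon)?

24

Tyr: 2 codons.
Ile: 3 codons.
Asp: 2 codons.
Asp: 2 codons.
2 × 3 × 2 × 2 = 24.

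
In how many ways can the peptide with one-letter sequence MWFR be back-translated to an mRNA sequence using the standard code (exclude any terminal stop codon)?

Met: 1 codon.
Trp: 1 codon.
Phe: 2 codons.
Arg: 6 codons.
1 × 1 × 2 × 6 = 12.

12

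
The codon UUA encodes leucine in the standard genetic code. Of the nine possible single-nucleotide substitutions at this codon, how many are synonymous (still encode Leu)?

2

Position 1: CUA → 1 synonymous.
Position 2: none → 0 synonymous.
Position 3: UUG → 1 synonymous.
Total: 1 + 0 + 1 = 2.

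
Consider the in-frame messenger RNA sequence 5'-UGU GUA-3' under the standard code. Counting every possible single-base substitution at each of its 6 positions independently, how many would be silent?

Codon 1 (UGU, Cys): 1 synonymous substitution.
Codon 2 (GUA, Val): 3 synonymous substitutions.
Total: 1 + 3 = 4.

4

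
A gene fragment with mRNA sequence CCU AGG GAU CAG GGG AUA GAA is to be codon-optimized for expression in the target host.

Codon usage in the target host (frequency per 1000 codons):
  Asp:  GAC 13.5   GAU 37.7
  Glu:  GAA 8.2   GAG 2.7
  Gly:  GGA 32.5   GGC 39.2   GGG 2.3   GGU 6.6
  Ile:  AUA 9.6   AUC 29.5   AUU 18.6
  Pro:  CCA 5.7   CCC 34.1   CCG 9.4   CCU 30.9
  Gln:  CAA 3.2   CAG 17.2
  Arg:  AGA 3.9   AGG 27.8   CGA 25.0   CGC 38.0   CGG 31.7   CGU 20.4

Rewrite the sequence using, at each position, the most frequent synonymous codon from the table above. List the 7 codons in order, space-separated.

CCC CGC GAU CAG GGC AUC GAA

Codon 1 (Pro): best is CCC at 34.1.
Codon 2 (Arg): best is CGC at 38.0.
Codon 3 (Asp): best is GAU at 37.7.
Codon 4 (Gln): best is CAG at 17.2.
Codon 5 (Gly): best is GGC at 39.2.
Codon 6 (Ile): best is AUC at 29.5.
Codon 7 (Glu): best is GAA at 8.2.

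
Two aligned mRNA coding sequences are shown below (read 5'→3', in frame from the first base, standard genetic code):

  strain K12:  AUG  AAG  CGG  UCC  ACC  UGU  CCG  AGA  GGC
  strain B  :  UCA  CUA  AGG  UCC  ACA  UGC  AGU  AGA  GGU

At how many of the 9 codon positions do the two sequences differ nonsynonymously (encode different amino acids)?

Codon 1: AUG Met / UCA Ser — nonsynonymous.
Codon 2: AAG Lys / CUA Leu — nonsynonymous.
Codon 3: CGG Arg / AGG Arg — synonymous.
Codon 4: UCC Ser / UCC Ser — identical.
Codon 5: ACC Thr / ACA Thr — synonymous.
Codon 6: UGU Cys / UGC Cys — synonymous.
Codon 7: CCG Pro / AGU Ser — nonsynonymous.
Codon 8: AGA Arg / AGA Arg — identical.
Codon 9: GGC Gly / GGU Gly — synonymous.
Nonsynonymous differences: 3.

3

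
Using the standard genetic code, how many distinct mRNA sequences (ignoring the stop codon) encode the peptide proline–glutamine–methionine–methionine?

8

Pro: 4 codons.
Gln: 2 codons.
Met: 1 codon.
Met: 1 codon.
4 × 2 × 1 × 1 = 8.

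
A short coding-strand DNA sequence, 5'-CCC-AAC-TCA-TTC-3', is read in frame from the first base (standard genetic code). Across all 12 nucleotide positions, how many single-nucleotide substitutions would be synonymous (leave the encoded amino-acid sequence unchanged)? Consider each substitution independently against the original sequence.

8

Codon 1 (CCC, Pro): 3 synonymous substitutions.
Codon 2 (AAC, Asn): 1 synonymous substitution.
Codon 3 (TCA, Ser): 3 synonymous substitutions.
Codon 4 (TTC, Phe): 1 synonymous substitution.
Total: 3 + 1 + 3 + 1 = 8.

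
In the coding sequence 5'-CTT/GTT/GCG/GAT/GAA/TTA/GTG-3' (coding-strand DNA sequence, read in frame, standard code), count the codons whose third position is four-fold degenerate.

4

Codon 1 CTT (Leu): third position 4-fold.
Codon 2 GTT (Val): third position 4-fold.
Codon 3 GCG (Ala): third position 4-fold.
Codon 4 GAT (Asp): third position 2-fold.
Codon 5 GAA (Glu): third position 2-fold.
Codon 6 TTA (Leu): third position 2-fold.
Codon 7 GTG (Val): third position 4-fold.
Four-fold degenerate third positions: 4.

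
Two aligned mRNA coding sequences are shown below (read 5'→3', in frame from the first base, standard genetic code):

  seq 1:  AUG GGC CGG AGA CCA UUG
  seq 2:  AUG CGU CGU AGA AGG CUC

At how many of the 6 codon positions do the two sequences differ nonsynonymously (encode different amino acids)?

Codon 1: AUG Met / AUG Met — identical.
Codon 2: GGC Gly / CGU Arg — nonsynonymous.
Codon 3: CGG Arg / CGU Arg — synonymous.
Codon 4: AGA Arg / AGA Arg — identical.
Codon 5: CCA Pro / AGG Arg — nonsynonymous.
Codon 6: UUG Leu / CUC Leu — synonymous.
Nonsynonymous differences: 2.

2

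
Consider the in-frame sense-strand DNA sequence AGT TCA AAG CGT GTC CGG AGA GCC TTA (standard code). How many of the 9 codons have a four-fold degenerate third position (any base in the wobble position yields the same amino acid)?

5

Codon 1 AGT (Ser): third position 2-fold.
Codon 2 TCA (Ser): third position 4-fold.
Codon 3 AAG (Lys): third position 2-fold.
Codon 4 CGT (Arg): third position 4-fold.
Codon 5 GTC (Val): third position 4-fold.
Codon 6 CGG (Arg): third position 4-fold.
Codon 7 AGA (Arg): third position 2-fold.
Codon 8 GCC (Ala): third position 4-fold.
Codon 9 TTA (Leu): third position 2-fold.
Four-fold degenerate third positions: 5.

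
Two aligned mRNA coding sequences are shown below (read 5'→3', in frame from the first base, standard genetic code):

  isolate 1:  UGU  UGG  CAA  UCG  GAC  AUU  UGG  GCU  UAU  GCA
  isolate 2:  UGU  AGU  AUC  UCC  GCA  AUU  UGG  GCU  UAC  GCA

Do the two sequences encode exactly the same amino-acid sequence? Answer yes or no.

Codon 1: UGU Cys / UGU Cys — identical.
Codon 2: UGG Trp / AGU Ser — nonsynonymous.
Codon 3: CAA Gln / AUC Ile — nonsynonymous.
Codon 4: UCG Ser / UCC Ser — synonymous.
Codon 5: GAC Asp / GCA Ala — nonsynonymous.
Codon 6: AUU Ile / AUU Ile — identical.
Codon 7: UGG Trp / UGG Trp — identical.
Codon 8: GCU Ala / GCU Ala — identical.
Codon 9: UAU Tyr / UAC Tyr — synonymous.
Codon 10: GCA Ala / GCA Ala — identical.
Nonsynonymous differences: 3 → different protein.

no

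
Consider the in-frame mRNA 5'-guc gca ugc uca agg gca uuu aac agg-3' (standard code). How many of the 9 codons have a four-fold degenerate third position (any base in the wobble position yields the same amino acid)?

4

Codon 1 GUC (Val): third position 4-fold.
Codon 2 GCA (Ala): third position 4-fold.
Codon 3 UGC (Cys): third position 2-fold.
Codon 4 UCA (Ser): third position 4-fold.
Codon 5 AGG (Arg): third position 2-fold.
Codon 6 GCA (Ala): third position 4-fold.
Codon 7 UUU (Phe): third position 2-fold.
Codon 8 AAC (Asn): third position 2-fold.
Codon 9 AGG (Arg): third position 2-fold.
Four-fold degenerate third positions: 4.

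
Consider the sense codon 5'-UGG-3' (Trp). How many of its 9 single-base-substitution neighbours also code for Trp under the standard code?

0

Position 1: none → 0 synonymous.
Position 2: none → 0 synonymous.
Position 3: none → 0 synonymous.
Total: 0 + 0 + 0 = 0.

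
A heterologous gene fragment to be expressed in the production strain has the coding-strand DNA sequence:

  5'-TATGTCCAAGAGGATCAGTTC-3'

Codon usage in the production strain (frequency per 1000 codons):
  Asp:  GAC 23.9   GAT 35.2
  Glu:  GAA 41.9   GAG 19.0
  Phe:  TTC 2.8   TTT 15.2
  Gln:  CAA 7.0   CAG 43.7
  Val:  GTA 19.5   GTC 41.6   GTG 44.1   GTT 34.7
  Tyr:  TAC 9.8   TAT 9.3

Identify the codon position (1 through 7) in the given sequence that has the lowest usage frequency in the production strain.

Codon 1 TAT (Tyr): 9.3 per 1000.
Codon 2 GTC (Val): 41.6 per 1000.
Codon 3 CAA (Gln): 7.0 per 1000.
Codon 4 GAG (Glu): 19.0 per 1000.
Codon 5 GAT (Asp): 35.2 per 1000.
Codon 6 CAG (Gln): 43.7 per 1000.
Codon 7 TTC (Phe): 2.8 per 1000.
Lowest frequency is 2.8 at codon 7.

7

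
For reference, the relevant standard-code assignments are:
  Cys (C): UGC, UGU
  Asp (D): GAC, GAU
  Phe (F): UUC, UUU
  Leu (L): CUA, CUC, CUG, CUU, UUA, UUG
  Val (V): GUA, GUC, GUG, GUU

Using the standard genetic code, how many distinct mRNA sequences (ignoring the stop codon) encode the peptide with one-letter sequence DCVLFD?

Asp: 2 codons.
Cys: 2 codons.
Val: 4 codons.
Leu: 6 codons.
Phe: 2 codons.
Asp: 2 codons.
2 × 2 × 4 × 6 × 2 × 2 = 384.

384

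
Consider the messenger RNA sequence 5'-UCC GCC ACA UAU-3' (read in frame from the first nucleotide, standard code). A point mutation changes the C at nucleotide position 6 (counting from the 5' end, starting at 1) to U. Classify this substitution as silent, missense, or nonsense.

silent

Position 6 falls in codon 2: GCC → Ala.
After the substitution the codon is GCU → Ala.
Both encode Ala, so the change is synonymous.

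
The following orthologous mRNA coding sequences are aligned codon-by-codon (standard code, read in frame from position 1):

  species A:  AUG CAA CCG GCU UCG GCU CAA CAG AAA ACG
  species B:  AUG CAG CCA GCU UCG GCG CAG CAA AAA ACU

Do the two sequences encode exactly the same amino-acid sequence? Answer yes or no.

Codon 1: AUG Met / AUG Met — identical.
Codon 2: CAA Gln / CAG Gln — synonymous.
Codon 3: CCG Pro / CCA Pro — synonymous.
Codon 4: GCU Ala / GCU Ala — identical.
Codon 5: UCG Ser / UCG Ser — identical.
Codon 6: GCU Ala / GCG Ala — synonymous.
Codon 7: CAA Gln / CAG Gln — synonymous.
Codon 8: CAG Gln / CAA Gln — synonymous.
Codon 9: AAA Lys / AAA Lys — identical.
Codon 10: ACG Thr / ACU Thr — synonymous.
Nonsynonymous differences: 0 → same protein.

yes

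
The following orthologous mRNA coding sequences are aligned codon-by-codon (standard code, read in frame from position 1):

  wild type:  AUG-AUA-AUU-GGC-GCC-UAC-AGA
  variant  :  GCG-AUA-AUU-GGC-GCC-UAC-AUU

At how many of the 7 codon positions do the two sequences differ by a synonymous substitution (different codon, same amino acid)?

Codon 1: AUG Met / GCG Ala — nonsynonymous.
Codon 2: AUA Ile / AUA Ile — identical.
Codon 3: AUU Ile / AUU Ile — identical.
Codon 4: GGC Gly / GGC Gly — identical.
Codon 5: GCC Ala / GCC Ala — identical.
Codon 6: UAC Tyr / UAC Tyr — identical.
Codon 7: AGA Arg / AUU Ile — nonsynonymous.
Synonymous differences: 0.

0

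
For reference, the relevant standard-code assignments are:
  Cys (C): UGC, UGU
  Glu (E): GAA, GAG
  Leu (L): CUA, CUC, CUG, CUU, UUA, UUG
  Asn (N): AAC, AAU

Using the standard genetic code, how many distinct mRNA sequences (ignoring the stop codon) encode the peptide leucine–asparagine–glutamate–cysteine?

48

Leu: 6 codons.
Asn: 2 codons.
Glu: 2 codons.
Cys: 2 codons.
6 × 2 × 2 × 2 = 48.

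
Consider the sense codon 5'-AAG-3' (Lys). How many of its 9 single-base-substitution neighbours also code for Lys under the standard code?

Position 1: none → 0 synonymous.
Position 2: none → 0 synonymous.
Position 3: AAA → 1 synonymous.
Total: 0 + 0 + 1 = 1.

1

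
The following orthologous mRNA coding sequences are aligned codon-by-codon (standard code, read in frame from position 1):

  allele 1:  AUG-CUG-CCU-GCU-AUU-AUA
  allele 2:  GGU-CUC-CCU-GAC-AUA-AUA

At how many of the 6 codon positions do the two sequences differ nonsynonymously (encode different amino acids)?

Codon 1: AUG Met / GGU Gly — nonsynonymous.
Codon 2: CUG Leu / CUC Leu — synonymous.
Codon 3: CCU Pro / CCU Pro — identical.
Codon 4: GCU Ala / GAC Asp — nonsynonymous.
Codon 5: AUU Ile / AUA Ile — synonymous.
Codon 6: AUA Ile / AUA Ile — identical.
Nonsynonymous differences: 2.

2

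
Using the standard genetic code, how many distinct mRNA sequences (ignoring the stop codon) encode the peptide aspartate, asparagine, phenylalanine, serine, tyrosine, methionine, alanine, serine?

Asp: 2 codons.
Asn: 2 codons.
Phe: 2 codons.
Ser: 6 codons.
Tyr: 2 codons.
Met: 1 codon.
Ala: 4 codons.
Ser: 6 codons.
2 × 2 × 2 × 6 × 2 × 1 × 4 × 6 = 2304.

2304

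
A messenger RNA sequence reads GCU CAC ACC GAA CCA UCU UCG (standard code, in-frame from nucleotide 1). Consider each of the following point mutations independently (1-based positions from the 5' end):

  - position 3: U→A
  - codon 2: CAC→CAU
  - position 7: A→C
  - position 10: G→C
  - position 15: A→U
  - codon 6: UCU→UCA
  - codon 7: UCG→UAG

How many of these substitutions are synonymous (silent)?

4

Codon 1: GCU (Ala) → GCA (Ala) — synonymous.
Codon 2: CAC (His) → CAU (His) — synonymous.
Codon 3: ACC (Thr) → CCC (Pro) — missense.
Codon 4: GAA (Glu) → CAA (Gln) — missense.
Codon 5: CCA (Pro) → CCU (Pro) — synonymous.
Codon 6: UCU (Ser) → UCA (Ser) — synonymous.
Codon 7: UCG (Ser) → UAG (Stop) — nonsense.
Synonymous: 4 of 7.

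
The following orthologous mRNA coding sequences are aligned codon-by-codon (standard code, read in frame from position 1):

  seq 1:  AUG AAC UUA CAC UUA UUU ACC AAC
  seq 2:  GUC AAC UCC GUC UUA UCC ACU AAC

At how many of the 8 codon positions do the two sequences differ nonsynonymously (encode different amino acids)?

Codon 1: AUG Met / GUC Val — nonsynonymous.
Codon 2: AAC Asn / AAC Asn — identical.
Codon 3: UUA Leu / UCC Ser — nonsynonymous.
Codon 4: CAC His / GUC Val — nonsynonymous.
Codon 5: UUA Leu / UUA Leu — identical.
Codon 6: UUU Phe / UCC Ser — nonsynonymous.
Codon 7: ACC Thr / ACU Thr — synonymous.
Codon 8: AAC Asn / AAC Asn — identical.
Nonsynonymous differences: 4.

4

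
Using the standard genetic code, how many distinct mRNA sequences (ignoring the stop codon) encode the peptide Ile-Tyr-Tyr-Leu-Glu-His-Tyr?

576

Ile: 3 codons.
Tyr: 2 codons.
Tyr: 2 codons.
Leu: 6 codons.
Glu: 2 codons.
His: 2 codons.
Tyr: 2 codons.
3 × 2 × 2 × 6 × 2 × 2 × 2 = 576.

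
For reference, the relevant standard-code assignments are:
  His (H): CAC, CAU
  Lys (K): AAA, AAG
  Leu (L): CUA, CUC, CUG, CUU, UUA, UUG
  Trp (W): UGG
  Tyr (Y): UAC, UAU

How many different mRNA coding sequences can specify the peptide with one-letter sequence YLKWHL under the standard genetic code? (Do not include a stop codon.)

Tyr: 2 codons.
Leu: 6 codons.
Lys: 2 codons.
Trp: 1 codon.
His: 2 codons.
Leu: 6 codons.
2 × 6 × 2 × 1 × 2 × 6 = 288.

288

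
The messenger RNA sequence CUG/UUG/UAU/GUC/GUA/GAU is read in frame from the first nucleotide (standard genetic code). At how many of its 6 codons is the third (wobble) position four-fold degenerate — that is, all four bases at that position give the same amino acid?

Codon 1 CUG (Leu): third position 4-fold.
Codon 2 UUG (Leu): third position 2-fold.
Codon 3 UAU (Tyr): third position 2-fold.
Codon 4 GUC (Val): third position 4-fold.
Codon 5 GUA (Val): third position 4-fold.
Codon 6 GAU (Asp): third position 2-fold.
Four-fold degenerate third positions: 3.

3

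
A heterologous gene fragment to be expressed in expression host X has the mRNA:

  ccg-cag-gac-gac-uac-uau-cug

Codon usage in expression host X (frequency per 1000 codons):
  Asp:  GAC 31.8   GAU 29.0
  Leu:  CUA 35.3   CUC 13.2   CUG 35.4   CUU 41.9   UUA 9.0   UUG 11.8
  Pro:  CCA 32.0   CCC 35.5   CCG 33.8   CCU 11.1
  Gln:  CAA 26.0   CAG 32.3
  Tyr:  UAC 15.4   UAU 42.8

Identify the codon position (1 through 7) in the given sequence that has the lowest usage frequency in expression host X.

5

Codon 1 CCG (Pro): 33.8 per 1000.
Codon 2 CAG (Gln): 32.3 per 1000.
Codon 3 GAC (Asp): 31.8 per 1000.
Codon 4 GAC (Asp): 31.8 per 1000.
Codon 5 UAC (Tyr): 15.4 per 1000.
Codon 6 UAU (Tyr): 42.8 per 1000.
Codon 7 CUG (Leu): 35.4 per 1000.
Lowest frequency is 15.4 at codon 5.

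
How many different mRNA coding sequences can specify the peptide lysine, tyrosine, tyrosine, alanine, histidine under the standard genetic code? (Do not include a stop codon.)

64

Lys: 2 codons.
Tyr: 2 codons.
Tyr: 2 codons.
Ala: 4 codons.
His: 2 codons.
2 × 2 × 2 × 4 × 2 = 64.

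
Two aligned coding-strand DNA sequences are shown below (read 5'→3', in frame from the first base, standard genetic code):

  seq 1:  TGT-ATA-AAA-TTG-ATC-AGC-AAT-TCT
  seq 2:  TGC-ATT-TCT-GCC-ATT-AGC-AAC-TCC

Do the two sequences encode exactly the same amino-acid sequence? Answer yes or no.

Codon 1: TGT Cys / TGC Cys — synonymous.
Codon 2: ATA Ile / ATT Ile — synonymous.
Codon 3: AAA Lys / TCT Ser — nonsynonymous.
Codon 4: TTG Leu / GCC Ala — nonsynonymous.
Codon 5: ATC Ile / ATT Ile — synonymous.
Codon 6: AGC Ser / AGC Ser — identical.
Codon 7: AAT Asn / AAC Asn — synonymous.
Codon 8: TCT Ser / TCC Ser — synonymous.
Nonsynonymous differences: 2 → different protein.

no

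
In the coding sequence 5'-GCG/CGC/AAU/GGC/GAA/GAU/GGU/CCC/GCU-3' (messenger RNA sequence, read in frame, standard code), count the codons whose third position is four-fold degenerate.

Codon 1 GCG (Ala): third position 4-fold.
Codon 2 CGC (Arg): third position 4-fold.
Codon 3 AAU (Asn): third position 2-fold.
Codon 4 GGC (Gly): third position 4-fold.
Codon 5 GAA (Glu): third position 2-fold.
Codon 6 GAU (Asp): third position 2-fold.
Codon 7 GGU (Gly): third position 4-fold.
Codon 8 CCC (Pro): third position 4-fold.
Codon 9 GCU (Ala): third position 4-fold.
Four-fold degenerate third positions: 6.

6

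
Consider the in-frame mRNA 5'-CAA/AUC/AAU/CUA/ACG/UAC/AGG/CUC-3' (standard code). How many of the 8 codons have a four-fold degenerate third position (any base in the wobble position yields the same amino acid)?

Codon 1 CAA (Gln): third position 2-fold.
Codon 2 AUC (Ile): third position 3-fold.
Codon 3 AAU (Asn): third position 2-fold.
Codon 4 CUA (Leu): third position 4-fold.
Codon 5 ACG (Thr): third position 4-fold.
Codon 6 UAC (Tyr): third position 2-fold.
Codon 7 AGG (Arg): third position 2-fold.
Codon 8 CUC (Leu): third position 4-fold.
Four-fold degenerate third positions: 3.

3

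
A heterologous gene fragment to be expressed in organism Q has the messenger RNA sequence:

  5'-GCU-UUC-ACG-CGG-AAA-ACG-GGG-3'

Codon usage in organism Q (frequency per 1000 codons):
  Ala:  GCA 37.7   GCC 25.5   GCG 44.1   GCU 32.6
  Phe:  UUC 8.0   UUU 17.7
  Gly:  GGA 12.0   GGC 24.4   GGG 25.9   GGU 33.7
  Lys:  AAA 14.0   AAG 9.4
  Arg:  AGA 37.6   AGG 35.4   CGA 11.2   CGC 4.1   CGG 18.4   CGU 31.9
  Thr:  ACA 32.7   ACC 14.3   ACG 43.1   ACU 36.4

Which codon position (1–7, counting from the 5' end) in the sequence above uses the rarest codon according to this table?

Codon 1 GCU (Ala): 32.6 per 1000.
Codon 2 UUC (Phe): 8.0 per 1000.
Codon 3 ACG (Thr): 43.1 per 1000.
Codon 4 CGG (Arg): 18.4 per 1000.
Codon 5 AAA (Lys): 14.0 per 1000.
Codon 6 ACG (Thr): 43.1 per 1000.
Codon 7 GGG (Gly): 25.9 per 1000.
Lowest frequency is 8.0 at codon 2.

2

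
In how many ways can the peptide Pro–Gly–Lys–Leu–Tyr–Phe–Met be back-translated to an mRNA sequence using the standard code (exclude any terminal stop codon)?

768

Pro: 4 codons.
Gly: 4 codons.
Lys: 2 codons.
Leu: 6 codons.
Tyr: 2 codons.
Phe: 2 codons.
Met: 1 codon.
4 × 4 × 2 × 6 × 2 × 2 × 1 = 768.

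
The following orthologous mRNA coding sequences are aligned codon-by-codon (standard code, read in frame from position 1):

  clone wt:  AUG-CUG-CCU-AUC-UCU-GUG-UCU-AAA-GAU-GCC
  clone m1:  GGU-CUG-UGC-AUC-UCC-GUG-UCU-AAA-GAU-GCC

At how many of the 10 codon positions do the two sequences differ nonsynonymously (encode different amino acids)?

2

Codon 1: AUG Met / GGU Gly — nonsynonymous.
Codon 2: CUG Leu / CUG Leu — identical.
Codon 3: CCU Pro / UGC Cys — nonsynonymous.
Codon 4: AUC Ile / AUC Ile — identical.
Codon 5: UCU Ser / UCC Ser — synonymous.
Codon 6: GUG Val / GUG Val — identical.
Codon 7: UCU Ser / UCU Ser — identical.
Codon 8: AAA Lys / AAA Lys — identical.
Codon 9: GAU Asp / GAU Asp — identical.
Codon 10: GCC Ala / GCC Ala — identical.
Nonsynonymous differences: 2.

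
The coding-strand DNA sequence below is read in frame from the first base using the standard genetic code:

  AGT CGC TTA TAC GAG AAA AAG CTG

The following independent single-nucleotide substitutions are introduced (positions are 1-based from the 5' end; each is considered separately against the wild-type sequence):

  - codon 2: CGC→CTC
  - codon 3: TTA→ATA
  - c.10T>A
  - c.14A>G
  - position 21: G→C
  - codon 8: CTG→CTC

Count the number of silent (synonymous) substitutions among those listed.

1

Codon 2: CGC (Arg) → CTC (Leu) — missense.
Codon 3: TTA (Leu) → ATA (Ile) — missense.
Codon 4: TAC (Tyr) → AAC (Asn) — missense.
Codon 5: GAG (Glu) → GGG (Gly) — missense.
Codon 7: AAG (Lys) → AAC (Asn) — missense.
Codon 8: CTG (Leu) → CTC (Leu) — synonymous.
Synonymous: 1 of 6.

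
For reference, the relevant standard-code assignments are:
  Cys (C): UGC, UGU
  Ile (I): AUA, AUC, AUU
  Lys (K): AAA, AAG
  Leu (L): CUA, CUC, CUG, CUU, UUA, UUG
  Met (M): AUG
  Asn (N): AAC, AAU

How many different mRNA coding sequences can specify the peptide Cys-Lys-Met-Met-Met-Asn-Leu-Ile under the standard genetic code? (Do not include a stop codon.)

Cys: 2 codons.
Lys: 2 codons.
Met: 1 codon.
Met: 1 codon.
Met: 1 codon.
Asn: 2 codons.
Leu: 6 codons.
Ile: 3 codons.
2 × 2 × 1 × 1 × 1 × 2 × 6 × 3 = 144.

144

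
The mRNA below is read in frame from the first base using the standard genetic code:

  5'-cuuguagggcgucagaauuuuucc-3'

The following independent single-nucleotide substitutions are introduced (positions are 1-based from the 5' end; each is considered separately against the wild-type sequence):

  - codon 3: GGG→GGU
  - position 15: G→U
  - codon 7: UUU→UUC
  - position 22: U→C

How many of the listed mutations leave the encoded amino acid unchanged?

2

Codon 3: GGG (Gly) → GGU (Gly) — synonymous.
Codon 5: CAG (Gln) → CAU (His) — missense.
Codon 7: UUU (Phe) → UUC (Phe) — synonymous.
Codon 8: UCC (Ser) → CCC (Pro) — missense.
Synonymous: 2 of 4.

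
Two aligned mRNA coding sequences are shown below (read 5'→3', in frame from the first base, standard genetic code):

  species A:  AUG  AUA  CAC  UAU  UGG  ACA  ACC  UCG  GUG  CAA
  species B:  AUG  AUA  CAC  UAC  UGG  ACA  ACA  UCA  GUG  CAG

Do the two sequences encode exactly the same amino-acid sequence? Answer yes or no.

yes

Codon 1: AUG Met / AUG Met — identical.
Codon 2: AUA Ile / AUA Ile — identical.
Codon 3: CAC His / CAC His — identical.
Codon 4: UAU Tyr / UAC Tyr — synonymous.
Codon 5: UGG Trp / UGG Trp — identical.
Codon 6: ACA Thr / ACA Thr — identical.
Codon 7: ACC Thr / ACA Thr — synonymous.
Codon 8: UCG Ser / UCA Ser — synonymous.
Codon 9: GUG Val / GUG Val — identical.
Codon 10: CAA Gln / CAG Gln — synonymous.
Nonsynonymous differences: 0 → same protein.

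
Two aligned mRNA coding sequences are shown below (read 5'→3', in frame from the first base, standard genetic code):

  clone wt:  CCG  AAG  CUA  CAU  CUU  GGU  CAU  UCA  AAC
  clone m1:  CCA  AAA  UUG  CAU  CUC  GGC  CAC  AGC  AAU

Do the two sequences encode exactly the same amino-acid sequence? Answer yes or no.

Codon 1: CCG Pro / CCA Pro — synonymous.
Codon 2: AAG Lys / AAA Lys — synonymous.
Codon 3: CUA Leu / UUG Leu — synonymous.
Codon 4: CAU His / CAU His — identical.
Codon 5: CUU Leu / CUC Leu — synonymous.
Codon 6: GGU Gly / GGC Gly — synonymous.
Codon 7: CAU His / CAC His — synonymous.
Codon 8: UCA Ser / AGC Ser — synonymous.
Codon 9: AAC Asn / AAU Asn — synonymous.
Nonsynonymous differences: 0 → same protein.

yes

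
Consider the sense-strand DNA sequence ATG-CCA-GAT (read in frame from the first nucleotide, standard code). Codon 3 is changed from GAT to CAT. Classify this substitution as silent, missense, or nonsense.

missense

Position 7 falls in codon 3: GAT → Asp.
After the substitution the codon is CAT → His.
Asp ≠ His, so this is a missense mutation.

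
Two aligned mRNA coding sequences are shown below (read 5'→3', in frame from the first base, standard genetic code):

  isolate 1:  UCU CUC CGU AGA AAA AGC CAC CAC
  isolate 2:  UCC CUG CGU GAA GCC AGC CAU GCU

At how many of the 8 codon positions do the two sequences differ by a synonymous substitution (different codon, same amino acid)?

3

Codon 1: UCU Ser / UCC Ser — synonymous.
Codon 2: CUC Leu / CUG Leu — synonymous.
Codon 3: CGU Arg / CGU Arg — identical.
Codon 4: AGA Arg / GAA Glu — nonsynonymous.
Codon 5: AAA Lys / GCC Ala — nonsynonymous.
Codon 6: AGC Ser / AGC Ser — identical.
Codon 7: CAC His / CAU His — synonymous.
Codon 8: CAC His / GCU Ala — nonsynonymous.
Synonymous differences: 3.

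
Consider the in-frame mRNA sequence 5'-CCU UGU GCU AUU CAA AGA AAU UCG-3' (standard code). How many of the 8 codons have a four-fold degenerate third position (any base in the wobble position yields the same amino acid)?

Codon 1 CCU (Pro): third position 4-fold.
Codon 2 UGU (Cys): third position 2-fold.
Codon 3 GCU (Ala): third position 4-fold.
Codon 4 AUU (Ile): third position 3-fold.
Codon 5 CAA (Gln): third position 2-fold.
Codon 6 AGA (Arg): third position 2-fold.
Codon 7 AAU (Asn): third position 2-fold.
Codon 8 UCG (Ser): third position 4-fold.
Four-fold degenerate third positions: 3.

3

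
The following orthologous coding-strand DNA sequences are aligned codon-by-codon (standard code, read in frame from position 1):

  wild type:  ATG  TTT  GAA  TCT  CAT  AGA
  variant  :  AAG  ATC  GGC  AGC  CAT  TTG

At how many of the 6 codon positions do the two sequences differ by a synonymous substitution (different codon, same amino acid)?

1

Codon 1: ATG Met / AAG Lys — nonsynonymous.
Codon 2: TTT Phe / ATC Ile — nonsynonymous.
Codon 3: GAA Glu / GGC Gly — nonsynonymous.
Codon 4: TCT Ser / AGC Ser — synonymous.
Codon 5: CAT His / CAT His — identical.
Codon 6: AGA Arg / TTG Leu — nonsynonymous.
Synonymous differences: 1.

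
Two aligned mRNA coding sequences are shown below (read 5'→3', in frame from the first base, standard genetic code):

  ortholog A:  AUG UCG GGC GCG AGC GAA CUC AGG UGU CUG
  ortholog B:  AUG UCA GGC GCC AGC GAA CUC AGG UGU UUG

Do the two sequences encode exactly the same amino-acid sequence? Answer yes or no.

Codon 1: AUG Met / AUG Met — identical.
Codon 2: UCG Ser / UCA Ser — synonymous.
Codon 3: GGC Gly / GGC Gly — identical.
Codon 4: GCG Ala / GCC Ala — synonymous.
Codon 5: AGC Ser / AGC Ser — identical.
Codon 6: GAA Glu / GAA Glu — identical.
Codon 7: CUC Leu / CUC Leu — identical.
Codon 8: AGG Arg / AGG Arg — identical.
Codon 9: UGU Cys / UGU Cys — identical.
Codon 10: CUG Leu / UUG Leu — synonymous.
Nonsynonymous differences: 0 → same protein.

yes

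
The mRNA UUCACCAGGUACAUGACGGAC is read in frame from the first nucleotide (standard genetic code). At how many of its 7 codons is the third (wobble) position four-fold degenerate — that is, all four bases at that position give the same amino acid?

2

Codon 1 UUC (Phe): third position 2-fold.
Codon 2 ACC (Thr): third position 4-fold.
Codon 3 AGG (Arg): third position 2-fold.
Codon 4 UAC (Tyr): third position 2-fold.
Codon 5 AUG (Met): third position 1-fold.
Codon 6 ACG (Thr): third position 4-fold.
Codon 7 GAC (Asp): third position 2-fold.
Four-fold degenerate third positions: 2.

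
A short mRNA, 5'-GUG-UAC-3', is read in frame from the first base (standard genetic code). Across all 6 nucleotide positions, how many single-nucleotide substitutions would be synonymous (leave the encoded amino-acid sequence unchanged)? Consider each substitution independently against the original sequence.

4

Codon 1 (GUG, Val): 3 synonymous substitutions.
Codon 2 (UAC, Tyr): 1 synonymous substitution.
Total: 3 + 1 = 4.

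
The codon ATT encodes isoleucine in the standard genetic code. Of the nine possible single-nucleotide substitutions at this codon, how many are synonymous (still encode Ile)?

Position 1: none → 0 synonymous.
Position 2: none → 0 synonymous.
Position 3: ATC, ATA → 2 synonymous.
Total: 0 + 0 + 2 = 2.

2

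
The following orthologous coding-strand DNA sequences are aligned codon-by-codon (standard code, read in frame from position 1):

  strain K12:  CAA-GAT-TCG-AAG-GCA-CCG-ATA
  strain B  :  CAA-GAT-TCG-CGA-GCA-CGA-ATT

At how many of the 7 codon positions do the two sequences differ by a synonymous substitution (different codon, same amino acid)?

1

Codon 1: CAA Gln / CAA Gln — identical.
Codon 2: GAT Asp / GAT Asp — identical.
Codon 3: TCG Ser / TCG Ser — identical.
Codon 4: AAG Lys / CGA Arg — nonsynonymous.
Codon 5: GCA Ala / GCA Ala — identical.
Codon 6: CCG Pro / CGA Arg — nonsynonymous.
Codon 7: ATA Ile / ATT Ile — synonymous.
Synonymous differences: 1.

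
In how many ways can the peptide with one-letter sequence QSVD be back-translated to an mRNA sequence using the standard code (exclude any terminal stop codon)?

96

Gln: 2 codons.
Ser: 6 codons.
Val: 4 codons.
Asp: 2 codons.
2 × 6 × 4 × 2 = 96.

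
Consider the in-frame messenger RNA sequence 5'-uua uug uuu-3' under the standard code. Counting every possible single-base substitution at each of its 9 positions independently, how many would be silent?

5

Codon 1 (UUA, Leu): 2 synonymous substitutions.
Codon 2 (UUG, Leu): 2 synonymous substitutions.
Codon 3 (UUU, Phe): 1 synonymous substitution.
Total: 2 + 2 + 1 = 5.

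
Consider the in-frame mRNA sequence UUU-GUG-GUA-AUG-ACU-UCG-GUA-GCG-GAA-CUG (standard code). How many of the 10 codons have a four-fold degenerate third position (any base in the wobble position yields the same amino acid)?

Codon 1 UUU (Phe): third position 2-fold.
Codon 2 GUG (Val): third position 4-fold.
Codon 3 GUA (Val): third position 4-fold.
Codon 4 AUG (Met): third position 1-fold.
Codon 5 ACU (Thr): third position 4-fold.
Codon 6 UCG (Ser): third position 4-fold.
Codon 7 GUA (Val): third position 4-fold.
Codon 8 GCG (Ala): third position 4-fold.
Codon 9 GAA (Glu): third position 2-fold.
Codon 10 CUG (Leu): third position 4-fold.
Four-fold degenerate third positions: 7.

7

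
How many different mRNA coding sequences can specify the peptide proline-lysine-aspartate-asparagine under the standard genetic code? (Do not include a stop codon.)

Pro: 4 codons.
Lys: 2 codons.
Asp: 2 codons.
Asn: 2 codons.
4 × 2 × 2 × 2 = 32.

32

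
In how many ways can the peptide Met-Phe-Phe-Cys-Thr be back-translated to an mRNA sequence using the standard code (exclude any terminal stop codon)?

Met: 1 codon.
Phe: 2 codons.
Phe: 2 codons.
Cys: 2 codons.
Thr: 4 codons.
1 × 2 × 2 × 2 × 4 = 32.

32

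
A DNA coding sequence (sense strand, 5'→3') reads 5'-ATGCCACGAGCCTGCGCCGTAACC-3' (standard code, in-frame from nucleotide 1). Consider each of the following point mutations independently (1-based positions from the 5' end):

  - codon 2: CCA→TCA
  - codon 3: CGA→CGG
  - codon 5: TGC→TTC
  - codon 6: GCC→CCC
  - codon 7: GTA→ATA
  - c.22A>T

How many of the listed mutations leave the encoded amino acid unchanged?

1

Codon 2: CCA (Pro) → TCA (Ser) — missense.
Codon 3: CGA (Arg) → CGG (Arg) — synonymous.
Codon 5: TGC (Cys) → TTC (Phe) — missense.
Codon 6: GCC (Ala) → CCC (Pro) — missense.
Codon 7: GTA (Val) → ATA (Ile) — missense.
Codon 8: ACC (Thr) → TCC (Ser) — missense.
Synonymous: 1 of 6.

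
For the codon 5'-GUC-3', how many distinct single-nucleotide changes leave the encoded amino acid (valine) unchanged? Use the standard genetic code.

3

Position 1: none → 0 synonymous.
Position 2: none → 0 synonymous.
Position 3: GUU, GUA, GUG → 3 synonymous.
Total: 0 + 0 + 3 = 3.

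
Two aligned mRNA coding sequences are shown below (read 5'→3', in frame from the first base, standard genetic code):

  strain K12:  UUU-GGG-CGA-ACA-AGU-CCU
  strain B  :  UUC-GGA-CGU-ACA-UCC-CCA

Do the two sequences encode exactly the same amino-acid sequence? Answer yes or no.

Codon 1: UUU Phe / UUC Phe — synonymous.
Codon 2: GGG Gly / GGA Gly — synonymous.
Codon 3: CGA Arg / CGU Arg — synonymous.
Codon 4: ACA Thr / ACA Thr — identical.
Codon 5: AGU Ser / UCC Ser — synonymous.
Codon 6: CCU Pro / CCA Pro — synonymous.
Nonsynonymous differences: 0 → same protein.

yes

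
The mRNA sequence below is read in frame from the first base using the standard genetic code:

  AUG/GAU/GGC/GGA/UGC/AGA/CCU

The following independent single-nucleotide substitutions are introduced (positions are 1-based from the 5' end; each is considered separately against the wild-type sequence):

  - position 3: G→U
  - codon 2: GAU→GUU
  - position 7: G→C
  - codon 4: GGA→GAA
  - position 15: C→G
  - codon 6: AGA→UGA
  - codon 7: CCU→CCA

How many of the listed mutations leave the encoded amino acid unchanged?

Codon 1: AUG (Met) → AUU (Ile) — missense.
Codon 2: GAU (Asp) → GUU (Val) — missense.
Codon 3: GGC (Gly) → CGC (Arg) — missense.
Codon 4: GGA (Gly) → GAA (Glu) — missense.
Codon 5: UGC (Cys) → UGG (Trp) — missense.
Codon 6: AGA (Arg) → UGA (Stop) — nonsense.
Codon 7: CCU (Pro) → CCA (Pro) — synonymous.
Synonymous: 1 of 7.

1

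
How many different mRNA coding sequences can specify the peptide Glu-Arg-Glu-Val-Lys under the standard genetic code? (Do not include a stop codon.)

192

Glu: 2 codons.
Arg: 6 codons.
Glu: 2 codons.
Val: 4 codons.
Lys: 2 codons.
2 × 6 × 2 × 4 × 2 = 192.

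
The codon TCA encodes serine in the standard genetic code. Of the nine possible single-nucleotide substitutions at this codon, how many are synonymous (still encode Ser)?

Position 1: none → 0 synonymous.
Position 2: none → 0 synonymous.
Position 3: TCT, TCC, TCG → 3 synonymous.
Total: 0 + 0 + 3 = 3.

3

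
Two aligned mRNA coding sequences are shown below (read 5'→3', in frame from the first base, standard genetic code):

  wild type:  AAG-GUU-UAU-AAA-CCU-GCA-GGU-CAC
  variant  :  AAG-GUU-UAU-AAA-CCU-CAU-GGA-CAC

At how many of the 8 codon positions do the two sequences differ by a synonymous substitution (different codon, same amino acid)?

Codon 1: AAG Lys / AAG Lys — identical.
Codon 2: GUU Val / GUU Val — identical.
Codon 3: UAU Tyr / UAU Tyr — identical.
Codon 4: AAA Lys / AAA Lys — identical.
Codon 5: CCU Pro / CCU Pro — identical.
Codon 6: GCA Ala / CAU His — nonsynonymous.
Codon 7: GGU Gly / GGA Gly — synonymous.
Codon 8: CAC His / CAC His — identical.
Synonymous differences: 1.

1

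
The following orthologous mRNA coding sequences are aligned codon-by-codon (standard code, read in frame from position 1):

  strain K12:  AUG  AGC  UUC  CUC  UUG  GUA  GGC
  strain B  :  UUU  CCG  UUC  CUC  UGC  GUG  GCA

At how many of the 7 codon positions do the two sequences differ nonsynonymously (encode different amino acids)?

Codon 1: AUG Met / UUU Phe — nonsynonymous.
Codon 2: AGC Ser / CCG Pro — nonsynonymous.
Codon 3: UUC Phe / UUC Phe — identical.
Codon 4: CUC Leu / CUC Leu — identical.
Codon 5: UUG Leu / UGC Cys — nonsynonymous.
Codon 6: GUA Val / GUG Val — synonymous.
Codon 7: GGC Gly / GCA Ala — nonsynonymous.
Nonsynonymous differences: 4.

4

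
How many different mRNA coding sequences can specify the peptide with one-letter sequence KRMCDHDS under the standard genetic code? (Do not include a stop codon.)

Lys: 2 codons.
Arg: 6 codons.
Met: 1 codon.
Cys: 2 codons.
Asp: 2 codons.
His: 2 codons.
Asp: 2 codons.
Ser: 6 codons.
2 × 6 × 1 × 2 × 2 × 2 × 2 × 6 = 1152.

1152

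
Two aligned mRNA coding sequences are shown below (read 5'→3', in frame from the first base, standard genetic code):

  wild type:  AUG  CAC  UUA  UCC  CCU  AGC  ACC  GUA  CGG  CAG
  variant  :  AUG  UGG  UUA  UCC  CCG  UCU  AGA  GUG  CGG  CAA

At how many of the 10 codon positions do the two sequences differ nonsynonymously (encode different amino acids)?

Codon 1: AUG Met / AUG Met — identical.
Codon 2: CAC His / UGG Trp — nonsynonymous.
Codon 3: UUA Leu / UUA Leu — identical.
Codon 4: UCC Ser / UCC Ser — identical.
Codon 5: CCU Pro / CCG Pro — synonymous.
Codon 6: AGC Ser / UCU Ser — synonymous.
Codon 7: ACC Thr / AGA Arg — nonsynonymous.
Codon 8: GUA Val / GUG Val — synonymous.
Codon 9: CGG Arg / CGG Arg — identical.
Codon 10: CAG Gln / CAA Gln — synonymous.
Nonsynonymous differences: 2.

2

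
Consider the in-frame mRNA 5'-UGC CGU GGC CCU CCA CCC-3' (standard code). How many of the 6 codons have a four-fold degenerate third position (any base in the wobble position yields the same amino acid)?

Codon 1 UGC (Cys): third position 2-fold.
Codon 2 CGU (Arg): third position 4-fold.
Codon 3 GGC (Gly): third position 4-fold.
Codon 4 CCU (Pro): third position 4-fold.
Codon 5 CCA (Pro): third position 4-fold.
Codon 6 CCC (Pro): third position 4-fold.
Four-fold degenerate third positions: 5.

5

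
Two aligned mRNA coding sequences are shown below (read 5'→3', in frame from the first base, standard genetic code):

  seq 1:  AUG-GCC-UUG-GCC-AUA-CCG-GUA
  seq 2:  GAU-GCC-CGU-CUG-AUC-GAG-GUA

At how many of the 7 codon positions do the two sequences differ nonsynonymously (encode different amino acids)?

4

Codon 1: AUG Met / GAU Asp — nonsynonymous.
Codon 2: GCC Ala / GCC Ala — identical.
Codon 3: UUG Leu / CGU Arg — nonsynonymous.
Codon 4: GCC Ala / CUG Leu — nonsynonymous.
Codon 5: AUA Ile / AUC Ile — synonymous.
Codon 6: CCG Pro / GAG Glu — nonsynonymous.
Codon 7: GUA Val / GUA Val — identical.
Nonsynonymous differences: 4.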